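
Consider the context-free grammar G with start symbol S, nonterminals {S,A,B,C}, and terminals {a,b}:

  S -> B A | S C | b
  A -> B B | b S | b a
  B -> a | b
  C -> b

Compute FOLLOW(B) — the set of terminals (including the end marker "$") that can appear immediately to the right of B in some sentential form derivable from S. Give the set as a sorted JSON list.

FIRST sets, iterate to fixpoint:
pass 1:
  A via A→b S: +{b}
  B via B→a: +{a}
  B via B→b: +{b}
  C via C→b: +{b}
  S via S→B A: +{a,b}
  FIRST(S)={a,b}  FIRST(A)={b}  FIRST(B)={a,b}  FIRST(C)={b}
pass 2:
  A via A→B B: +{a}
  FIRST(S)={a,b}  FIRST(A)={a,b}  FIRST(B)={a,b}  FIRST(C)={b}
pass 3: done
  FIRST(S)={a,b}  FIRST(A)={a,b}  FIRST(B)={a,b}  FIRST(C)={b}

Compute FOLLOW by fixpoint:
FOLLOW(S) := {$}
pass 1:
  A→B B: FOLLOW(B) ⊇ FIRST(B) = {a,b}; new: +{a,b}
  S→B A: FOLLOW(A) ⊇ FOLLOW(S) ⊇ {$}; new: +{$}
  S→S C: FOLLOW(S) ⊇ FIRST(C) = {b}; new: +{b}
  S→S C: FOLLOW(C) ⊇ FOLLOW(S) ⊇ {$,b}; new: +{$,b}
  FOLLOW(S)={$,b}  FOLLOW(A)={$}  FOLLOW(B)={a,b}  FOLLOW(C)={$,b}
pass 2:
  A→B B: FOLLOW(B) ⊇ FOLLOW(A) ⊇ {$}; new: +{$}
  S→B A: FOLLOW(A) ⊇ FOLLOW(S) ⊇ {$,b}; new: +{b}
  FOLLOW(S)={$,b}  FOLLOW(A)={$,b}  FOLLOW(B)={$,a,b}  FOLLOW(C)={$,b}
pass 3: done
  FOLLOW(S)={$,b}  FOLLOW(A)={$,b}  FOLLOW(B)={$,a,b}  FOLLOW(C)={$,b}

FOLLOW(B) = ["$", "a", "b"]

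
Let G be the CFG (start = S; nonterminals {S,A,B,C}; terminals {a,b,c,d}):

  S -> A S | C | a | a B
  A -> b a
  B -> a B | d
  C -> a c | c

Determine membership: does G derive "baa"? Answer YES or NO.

Convert to CNF:
  S -> A S | T1 B | T1 T2 | a | c
  A -> T0 T1
  B -> T1 B | d
  C -> T1 T2 | c
  T0 -> b
  T1 -> a
  T2 -> c

CYK table (by increasing span):
  [0..0]={T0}  "b"  orig:{}
  [1..1]={S,T1}  "a"  orig:{S}
  [2..2]={S,T1}  "a"  orig:{S}
  [0..1]={A}  "ba"
  [1..2]=∅  "aa"
  [0..2]={S}  "baa"

S ∈ T[0,2] ⇒ YES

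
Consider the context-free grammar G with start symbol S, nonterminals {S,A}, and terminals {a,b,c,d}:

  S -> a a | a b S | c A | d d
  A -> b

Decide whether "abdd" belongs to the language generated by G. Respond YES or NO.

Convert to CNF:
  S -> T0 T0 | T0 X4 | T2 A | T3 T3
  A -> b
  T0 -> a
  T1 -> b
  T2 -> c
  T3 -> d
  X4 -> T1 S

CYK fill:
  [0..0]={T0}  "a"  orig:{}
  [1..1]={A,T1}  "b"  orig:{A}
  [2..2]={T3}  "d"  orig:{}
  [3..3]={T3}  "d"  orig:{}
  [0..1]=∅  "ab"
  [1..2]=∅  "bd"
  [2..3]={S}  "dd"
  [0..2]=∅  "abd"
  [1..3]={X4}  "bdd"  orig:{}
  [0..3]={S}  "abdd"

S ∈ T[0,3] ⇒ YES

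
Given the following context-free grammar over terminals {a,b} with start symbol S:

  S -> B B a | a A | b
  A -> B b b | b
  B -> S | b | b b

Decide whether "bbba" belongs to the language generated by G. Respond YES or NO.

Convert to CNF:
  S -> B X4 | T1 A | b
  A -> B X2 | b
  B -> B X3 | T0 T0 | T1 A | b
  T0 -> b
  T1 -> a
  X2 -> T0 T0
  X3 -> B T1
  X4 -> B T1

Fill CYK table bottom-up:
  [0..0]={A,B,S,T0}  "b"  orig:{A,B,S}
  [1..1]={A,B,S,T0}  "b"  orig:{A,B,S}
  [2..2]={A,B,S,T0}  "b"  orig:{A,B,S}
  [3..3]={T1}  "a"  orig:{}
  [0..1]={B,X2}  "bb"  orig:{B}
  [1..2]={B,X2}  "bb"  orig:{B}
  [2..3]={X3,X4}  "ba"  orig:{}
  [0..2]={A}  "bbb"
  [1..3]={B,S,X3,X4}  "bba"  orig:{B,S}
  [0..3]={B,S}  "bbba"

S ∈ T[0,3] ⇒ YES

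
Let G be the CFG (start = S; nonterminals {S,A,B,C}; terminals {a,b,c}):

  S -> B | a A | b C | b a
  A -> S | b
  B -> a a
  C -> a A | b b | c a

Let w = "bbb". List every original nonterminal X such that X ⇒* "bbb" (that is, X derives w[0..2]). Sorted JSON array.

CNF form of G:
  S -> T0 A | T0 T0 | T1 C | T1 T0
  A -> T0 A | T0 T0 | T1 C | T1 T0 | b
  B -> T0 T0
  C -> T0 A | T1 T1 | T2 T0
  T0 -> a
  T1 -> b
  T2 -> c

Fill CYK table bottom-up, restricted to cells inside w[0..2]:
  T[0,0] 'b' = {A,T1}  orig:{A}
  T[1,1] 'b' = {A,T1}  orig:{A}
  T[2,2] 'b' = {A,T1}  orig:{A}
  T[0,1] 'bb' = {C}
  T[1,2] 'bb' = {C}
  T[0,2] 'bbb' = {A,S}

Original NTs in T[0,2] deriving "bbb": ["A", "S"]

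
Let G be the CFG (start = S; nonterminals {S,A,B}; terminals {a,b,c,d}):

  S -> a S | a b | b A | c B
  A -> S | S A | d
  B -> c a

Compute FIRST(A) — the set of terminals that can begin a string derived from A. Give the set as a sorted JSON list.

FIRST iteration:
[1]
  A via A→d: +{d}
  B via B→c a: +{c}
  S via S→a S: +{a}
  S via S→b A: +{b}
  S via S→c B: +{c}
  FIRST(S)={a,b,c}  FIRST(A)={d}  FIRST(B)={c}
[2]
  A via A→S: +{a,b,c}
  FIRST(S)={a,b,c}  FIRST(A)={a,b,c,d}  FIRST(B)={c}
[3] done
  FIRST(S)={a,b,c}  FIRST(A)={a,b,c,d}  FIRST(B)={c}

FIRST(A) = ["a", "b", "c", "d"]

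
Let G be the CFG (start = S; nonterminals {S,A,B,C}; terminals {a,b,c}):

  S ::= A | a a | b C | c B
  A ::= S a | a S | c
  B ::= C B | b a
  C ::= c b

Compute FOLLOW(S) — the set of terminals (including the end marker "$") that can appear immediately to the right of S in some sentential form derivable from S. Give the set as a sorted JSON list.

FIRST sets, iterate to fixpoint:
round 1:
  A via A→a S: +{a}
  A via A→c: +{c}
  B via B→b a: +{b}
  C via C→c b: +{c}
  S via S→A: +{a,c}
  S via S→b C: +{b}
  S: {a,b,c}  A: {a,c}  B: {b}  C: {c}
round 2:
  A via A→S a: +{b}
  B via B→C B: +{c}
  S: {a,b,c}  A: {a,b,c}  B: {b,c}  C: {c}
round 3: — fixpoint
  S: {a,b,c}  A: {a,b,c}  B: {b,c}  C: {c}

Compute FOLLOW by fixpoint:
FOLLOW(S) := {$}
pass 1:
  A→S a: FOLLOW(S) ⊇ FIRST(a) = {a}; new: +{a}
  B→C B: FOLLOW(C) ⊇ FIRST(B) = {b,c}; new: +{b,c}
  S→A: FOLLOW(A) ⊇ FOLLOW(S) ⊇ {$,a}; new: +{$,a}
  S→b C: FOLLOW(C) ⊇ FOLLOW(S) ⊇ {$,a}; new: +{$,a}
  S→c B: FOLLOW(B) ⊇ FOLLOW(S) ⊇ {$,a}; new: +{$,a}
  S: {$,a}  A: {$,a}  B: {$,a}  C: {$,a,b,c}
pass 2: (no change)
  S: {$,a}  A: {$,a}  B: {$,a}  C: {$,a,b,c}

FOLLOW(S) = ["$", "a"]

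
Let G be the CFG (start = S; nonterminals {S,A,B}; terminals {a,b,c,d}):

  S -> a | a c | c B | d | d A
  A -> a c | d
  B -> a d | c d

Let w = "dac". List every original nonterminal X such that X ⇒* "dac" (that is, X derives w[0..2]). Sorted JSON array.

Convert to CNF:
  S -> T0 T1 | T1 B | T2 A | a | d
  A -> T0 T1 | d
  B -> T0 T2 | T1 T2
  T0 -> a
  T1 -> c
  T2 -> d

CYK fill (cells [i..j] with 0 ≤ i ≤ j ≤ 2 only):
  cell(0,0) d: {A,S,T2}  orig:{A,S}
  cell(1,1) a: {S,T0}  orig:{S}
  cell(2,2) c: {T1}  orig:{}
  cell(0,1) da: ∅
  cell(1,2) ac: {A,S}
  cell(0,2) dac: {S}

Original NTs in T[0,2] deriving "dac": ["S"]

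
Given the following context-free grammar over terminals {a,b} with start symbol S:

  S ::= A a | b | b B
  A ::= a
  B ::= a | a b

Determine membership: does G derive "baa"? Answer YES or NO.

Convert to CNF:
  S -> A T0 | T1 B | b
  A -> a
  B -> T0 T1 | a
  T0 -> a
  T1 -> b

CYK fill:
  cell(0,0) b: {S,T1}  orig:{S}
  cell(1,1) a: {A,B,T0}  orig:{A,B}
  cell(2,2) a: {A,B,T0}  orig:{A,B}
  cell(0,1) ba: {S}
  cell(1,2) aa: {S}
  cell(0,2) baa: ∅

S ∉ T[0,2] ⇒ NO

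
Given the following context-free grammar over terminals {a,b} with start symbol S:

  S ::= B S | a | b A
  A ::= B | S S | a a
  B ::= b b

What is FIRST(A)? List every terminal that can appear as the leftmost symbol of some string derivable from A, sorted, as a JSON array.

FIRST iteration:
[1]
  A via A→a a: +{a}
  B via B→b b: +{b}
  S via S→B S: +{b}
  S via S→a: +{a}
  S: {a,b}  A: {a}  B: {b}
[2]
  A via A→B: +{b}
  S: {a,b}  A: {a,b}  B: {b}
[3] done
  S: {a,b}  A: {a,b}  B: {b}

FIRST(A) = ["a", "b"]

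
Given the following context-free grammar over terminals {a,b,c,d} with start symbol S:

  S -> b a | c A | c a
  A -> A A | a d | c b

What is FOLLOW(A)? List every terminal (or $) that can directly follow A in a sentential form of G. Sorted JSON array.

FIRST sets, iterate to fixpoint:
iter 1:
  A via A→a d: +{a}
  A via A→c b: +{c}
  S via S→b a: +{b}
  S via S→c A: +{c}
  FIRST(S)={b,c}  FIRST(A)={a,c}
iter 2: (stable)
  FIRST(S)={b,c}  FIRST(A)={a,c}

FOLLOW iteration:
seed FOLLOW(S) with $
[1]
  A→A A: FOLLOW(A) ⊇ FIRST(A) = {a,c}; new: +{a,c}
  S→c A: FOLLOW(A) ⊇ FOLLOW(S) ⊇ {$}; new: +{$}
  FOLLOW[S]={$}  FOLLOW[A]={$,a,c}
[2] done
  FOLLOW[S]={$}  FOLLOW[A]={$,a,c}

FOLLOW(A) = ["$", "a", "c"]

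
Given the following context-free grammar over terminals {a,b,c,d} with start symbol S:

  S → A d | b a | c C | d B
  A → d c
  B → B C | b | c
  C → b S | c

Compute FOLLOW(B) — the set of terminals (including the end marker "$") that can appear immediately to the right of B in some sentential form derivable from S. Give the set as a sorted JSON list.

Compute FIRST by fixpoint:
[1]
  A via A→d c: +{d}
  B via B→b: +{b}
  B via B→c: +{c}
  C via C→b S: +{b}
  C via C→c: +{c}
  S via S→A d: +{d}
  S via S→b a: +{b}
  S via S→c C: +{c}
  S: {b,c,d}  A: {d}  B: {b,c}  C: {b,c}
[2] (no change)
  S: {b,c,d}  A: {d}  B: {b,c}  C: {b,c}

FOLLOW iteration:
initialize: $ ∈ FOLLOW(S)
iter 1:
  B→B C: FOLLOW(B) ⊇ FIRST(C) = {b,c}; new: +{b,c}
  B→B C: FOLLOW(C) ⊇ FOLLOW(B) ⊇ {b,c}; new: +{b,c}
  C→b S: FOLLOW(S) ⊇ FOLLOW(C) ⊇ {b,c}; new: +{b,c}
  S→A d: FOLLOW(A) ⊇ FIRST(d) = {d}; new: +{d}
  S→c C: FOLLOW(C) ⊇ FOLLOW(S) ⊇ {$,b,c}; new: +{$}
  S→d B: FOLLOW(B) ⊇ FOLLOW(S) ⊇ {$,b,c}; new: +{$}
  S: {$,b,c}  A: {d}  B: {$,b,c}  C: {$,b,c}
iter 2: (stable)
  S: {$,b,c}  A: {d}  B: {$,b,c}  C: {$,b,c}

FOLLOW(B) = ["$", "b", "c"]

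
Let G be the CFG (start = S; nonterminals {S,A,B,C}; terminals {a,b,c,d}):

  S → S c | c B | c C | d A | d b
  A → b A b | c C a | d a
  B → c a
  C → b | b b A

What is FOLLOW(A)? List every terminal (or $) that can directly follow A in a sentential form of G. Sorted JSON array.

FIRST sets, iterate to fixpoint:
[1]
  A via A→b A b: +{b}
  A via A→c C a: +{c}
  A via A→d a: +{d}
  B via B→c a: +{c}
  C via C→b: +{b}
  S via S→c B: +{c}
  S via S→d A: +{d}
  FIRST(S)={c,d}  FIRST(A)={b,c,d}  FIRST(B)={c}  FIRST(C)={b}
[2] (no change)
  FIRST(S)={c,d}  FIRST(A)={b,c,d}  FIRST(B)={c}  FIRST(C)={b}

FOLLOW sets:
initialize: $ ∈ FOLLOW(S)
round 1:
  A→b A b: FOLLOW(A) ⊇ FIRST(b) = {b}; new: +{b}
  A→c C a: FOLLOW(C) ⊇ FIRST(a) = {a}; new: +{a}
  C→b b A: FOLLOW(A) ⊇ FOLLOW(C) ⊇ {a}; new: +{a}
  S→S c: FOLLOW(S) ⊇ FIRST(c) = {c}; new: +{c}
  S→c B: FOLLOW(B) ⊇ FOLLOW(S) ⊇ {$,c}; new: +{$,c}
  S→c C: FOLLOW(C) ⊇ FOLLOW(S) ⊇ {$,c}; new: +{$,c}
  S→d A: FOLLOW(A) ⊇ FOLLOW(S) ⊇ {$,c}; new: +{$,c}
  FOLLOW(S)={$,c}  FOLLOW(A)={$,a,b,c}  FOLLOW(B)={$,c}  FOLLOW(C)={$,a,c}
round 2: (stable)
  FOLLOW(S)={$,c}  FOLLOW(A)={$,a,b,c}  FOLLOW(B)={$,c}  FOLLOW(C)={$,a,c}

FOLLOW(A) = ["$", "a", "b", "c"]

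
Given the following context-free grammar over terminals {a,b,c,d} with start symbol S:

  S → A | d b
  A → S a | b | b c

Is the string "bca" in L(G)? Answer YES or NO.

CNF form of G:
  S -> S T0 | T1 T2 | T3 T1 | b
  A -> S T0 | T1 T2 | b
  T0 -> a
  T1 -> b
  T2 -> c
  T3 -> d

CYK fill:
  [0..0]={A,S,T1}  "b"  orig:{A,S}
  [1..1]={T2}  "c"  orig:{}
  [2..2]={T0}  "a"  orig:{}
  [0..1]={A,S}  "bc"
  [1..2]=∅  "ca"
  [0..2]={A,S}  "bca"

S ∈ T[0,2] ⇒ YES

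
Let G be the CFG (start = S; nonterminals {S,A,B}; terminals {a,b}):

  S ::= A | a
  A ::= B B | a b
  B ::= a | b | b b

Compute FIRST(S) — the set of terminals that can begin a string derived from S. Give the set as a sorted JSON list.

Compute FIRST by fixpoint:
iter 1:
  A via A→a b: +{a}
  B via B→a: +{a}
  B via B→b: +{b}
  S via S→A: +{a}
  FIRST(S)={a}  FIRST(A)={a}  FIRST(B)={a,b}
iter 2:
  A via A→B B: +{b}
  S via S→A: +{b}
  FIRST(S)={a,b}  FIRST(A)={a,b}  FIRST(B)={a,b}
iter 3: (stable)
  FIRST(S)={a,b}  FIRST(A)={a,b}  FIRST(B)={a,b}

FIRST(S) = ["a", "b"]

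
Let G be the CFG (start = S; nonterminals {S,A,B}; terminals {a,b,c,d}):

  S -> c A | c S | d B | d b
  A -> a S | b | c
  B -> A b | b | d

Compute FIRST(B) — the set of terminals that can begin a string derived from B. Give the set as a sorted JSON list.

FIRST sets, iterate to fixpoint:
round 1:
  A via A→a S: +{a}
  A via A→b: +{b}
  A via A→c: +{c}
  B via B→A b: +{a,b,c}
  B via B→d: +{d}
  S via S→c A: +{c}
  S via S→d B: +{d}
  S: {c,d}  A: {a,b,c}  B: {a,b,c,d}
round 2: — fixpoint
  S: {c,d}  A: {a,b,c}  B: {a,b,c,d}

FIRST(B) = ["a", "b", "c", "d"]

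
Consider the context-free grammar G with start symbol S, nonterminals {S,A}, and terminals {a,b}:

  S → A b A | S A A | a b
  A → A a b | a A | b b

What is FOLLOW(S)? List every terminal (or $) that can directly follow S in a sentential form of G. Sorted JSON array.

FIRST sets, iterate to fixpoint:
[1]
  A via A→a A: +{a}
  A via A→b b: +{b}
  S via S→A b A: +{a,b}
  FIRST[S]={a,b}  FIRST[A]={a,b}
[2] (stable)
  FIRST[S]={a,b}  FIRST[A]={a,b}

FOLLOW iteration:
seed FOLLOW(S) with $
round 1:
  A→A a b: FOLLOW(A) ⊇ FIRST(a) = {a}; new: +{a}
  S→A b A: FOLLOW(A) ⊇ FIRST(b) = {b}; new: +{b}
  S→A b A: FOLLOW(A) ⊇ FOLLOW(S) ⊇ {$}; new: +{$}
  S→S A A: FOLLOW(S) ⊇ FIRST(A) = {a,b}; new: +{a,b}
  S: {$,a,b}  A: {$,a,b}
round 2: (stable)
  S: {$,a,b}  A: {$,a,b}

FOLLOW(S) = ["$", "a", "b"]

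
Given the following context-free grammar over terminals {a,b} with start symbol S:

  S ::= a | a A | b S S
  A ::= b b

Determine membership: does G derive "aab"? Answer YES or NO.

CNF form of G:
  S -> T0 X2 | T1 A | a
  A -> T0 T0
  T0 -> b
  T1 -> a
  X2 -> S S

CYK fill:
  cell(0,0) a: {S,T1}  orig:{S}
  cell(1,1) a: {S,T1}  orig:{S}
  cell(2,2) b: {T0}  orig:{}
  cell(0,1) aa: {X2}  orig:{}
  cell(1,2) ab: ∅
  cell(0,2) aab: ∅

S ∉ T[0,2] ⇒ NO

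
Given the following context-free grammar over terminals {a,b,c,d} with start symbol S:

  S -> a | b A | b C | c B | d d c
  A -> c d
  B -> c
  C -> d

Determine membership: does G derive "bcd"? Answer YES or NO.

CNF form of G:
  S -> T0 B | T1 X3 | T2 A | T2 C | a
  A -> T0 T1
  B -> c
  C -> d
  T0 -> c
  T1 -> d
  T2 -> b
  X3 -> T1 T0

CYK table (by increasing span):
  cell(0,0) b: {T2}  orig:{}
  cell(1,1) c: {B,T0}  orig:{B}
  cell(2,2) d: {C,T1}  orig:{C}
  cell(0,1) bc: ∅
  cell(1,2) cd: {A}
  cell(0,2) bcd: {S}

S ∈ T[0,2] ⇒ YES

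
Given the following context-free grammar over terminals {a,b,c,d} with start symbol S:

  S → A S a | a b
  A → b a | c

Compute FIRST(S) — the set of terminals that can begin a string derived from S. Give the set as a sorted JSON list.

FIRST iteration:
pass 1:
  A via A→b a: +{b}
  A via A→c: +{c}
  S via S→A S a: +{b,c}
  S via S→a b: +{a}
  S: {a,b,c}  A: {b,c}
pass 2: (no change)
  S: {a,b,c}  A: {b,c}

FIRST(S) = ["a", "b", "c"]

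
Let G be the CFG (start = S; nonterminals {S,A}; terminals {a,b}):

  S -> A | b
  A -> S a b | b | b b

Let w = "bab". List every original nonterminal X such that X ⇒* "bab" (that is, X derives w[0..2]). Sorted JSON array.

CNF form of G:
  S -> S X3 | T1 T1 | b
  A -> S X2 | T1 T1 | b
  T0 -> a
  T1 -> b
  X2 -> T0 T1
  X3 -> T0 T1

Fill CYK table bottom-up (cells [i..j] with 0 ≤ i ≤ j ≤ 2 only):
  [0..0]={A,S,T1}  "b"  orig:{A,S}
  [1..1]={T0}  "a"  orig:{}
  [2..2]={A,S,T1}  "b"  orig:{A,S}
  [0..1]=∅  "ba"
  [1..2]={X2,X3}  "ab"  orig:{}
  [0..2]={A,S}  "bab"

Original NTs in T[0,2] deriving "bab": ["A", "S"]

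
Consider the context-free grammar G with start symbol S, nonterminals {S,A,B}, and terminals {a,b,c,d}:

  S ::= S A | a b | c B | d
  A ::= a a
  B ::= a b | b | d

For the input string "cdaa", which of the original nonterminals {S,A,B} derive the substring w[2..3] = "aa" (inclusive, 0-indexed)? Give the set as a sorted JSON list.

Convert to CNF:
  S -> S A | T0 T1 | T2 B | d
  A -> T0 T0
  B -> T0 T1 | b | d
  T0 -> a
  T1 -> b
  T2 -> c

CYK table (by increasing span) (cells [i..j] with 2 ≤ i ≤ j ≤ 3 only):
  [2..2]={T0}  "a"  orig:{}
  [3..3]={T0}  "a"  orig:{}
  [2..3]={A}  "aa"

Original NTs in T[2,3] deriving "aa": ["A"]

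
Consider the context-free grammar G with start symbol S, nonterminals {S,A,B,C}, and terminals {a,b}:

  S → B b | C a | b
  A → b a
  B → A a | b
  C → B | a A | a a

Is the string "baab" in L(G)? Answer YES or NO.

CNF form of G:
  S -> B T0 | C T1 | b
  A -> T0 T1
  B -> A T1 | b
  C -> A T1 | T1 A | T1 T1 | b
  T0 -> b
  T1 -> a

CYK table (by increasing span):
  T[0,0] 'b' = {B,C,S,T0}  orig:{B,C,S}
  T[1,1] 'a' = {T1}  orig:{}
  T[2,2] 'a' = {T1}  orig:{}
  T[3,3] 'b' = {B,C,S,T0}  orig:{B,C,S}
  T[0,1] 'ba' = {A,S}
  T[1,2] 'aa' = {C}
  T[2,3] 'ab' = ∅
  T[0,2] 'baa' = {B,C}
  T[1,3] 'aab' = ∅
  T[0,3] 'baab' = {S}

S ∈ T[0,3] ⇒ YES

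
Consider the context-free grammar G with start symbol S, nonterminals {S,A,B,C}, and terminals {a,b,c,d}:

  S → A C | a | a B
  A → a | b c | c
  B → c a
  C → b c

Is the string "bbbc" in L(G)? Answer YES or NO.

CNF form of G:
  S -> A C | T2 B | a
  A -> T0 T1 | a | c
  B -> T1 T2
  C -> T0 T1
  T0 -> b
  T1 -> c
  T2 -> a

CYK fill:
  T[0,0] 'b' = {T0}  orig:{}
  T[1,1] 'b' = {T0}  orig:{}
  T[2,2] 'b' = {T0}  orig:{}
  T[3,3] 'c' = {A,T1}  orig:{A}
  T[0,1] 'bb' = ∅
  T[1,2] 'bb' = ∅
  T[2,3] 'bc' = {A,C}
  T[0,2] 'bbb' = ∅
  T[1,3] 'bbc' = ∅
  T[0,3] 'bbbc' = ∅

S ∉ T[0,3] ⇒ NO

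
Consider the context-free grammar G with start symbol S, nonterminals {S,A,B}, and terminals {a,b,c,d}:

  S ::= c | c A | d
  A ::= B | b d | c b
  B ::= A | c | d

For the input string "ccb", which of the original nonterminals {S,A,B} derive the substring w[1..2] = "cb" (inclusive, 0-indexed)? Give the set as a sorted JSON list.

CNF form of G:
  S -> T2 A | c | d
  A -> T0 T1 | T2 T0 | c | d
  B -> T0 T1 | T2 T0 | c | d
  T0 -> b
  T1 -> d
  T2 -> c

CYK table (by increasing span) — only the sub-triangle for w[1..2]:
  cell(1,1) c: {A,B,S,T2}  orig:{A,B,S}
  cell(2,2) b: {T0}  orig:{}
  cell(1,2) cb: {A,B}

Original NTs in T[1,2] deriving "cb": ["A", "B"]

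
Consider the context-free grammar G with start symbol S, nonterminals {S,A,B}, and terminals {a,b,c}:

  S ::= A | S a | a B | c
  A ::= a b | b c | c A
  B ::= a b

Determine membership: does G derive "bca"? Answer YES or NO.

Convert to CNF:
  S -> S T0 | T0 B | T0 T1 | T1 T2 | T2 A | c
  A -> T0 T1 | T1 T2 | T2 A
  B -> T0 T1
  T0 -> a
  T1 -> b
  T2 -> c

CYK table (by increasing span):
  T[0,0] 'b' = {T1}  orig:{}
  T[1,1] 'c' = {S,T2}  orig:{S}
  T[2,2] 'a' = {T0}  orig:{}
  T[0,1] 'bc' = {A,S}
  T[1,2] 'ca' = {S}
  T[0,2] 'bca' = {S}

S ∈ T[0,2] ⇒ YES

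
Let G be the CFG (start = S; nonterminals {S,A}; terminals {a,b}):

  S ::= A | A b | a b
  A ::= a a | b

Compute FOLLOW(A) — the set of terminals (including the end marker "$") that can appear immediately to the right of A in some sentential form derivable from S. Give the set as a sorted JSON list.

FIRST iteration:
pass 1:
  A via A→a a: +{a}
  A via A→b: +{b}
  S via S→A: +{a,b}
  FIRST(S)={a,b}  FIRST(A)={a,b}
pass 2: (stable)
  FIRST(S)={a,b}  FIRST(A)={a,b}

FOLLOW iteration:
FOLLOW(S) := {$}
iter 1:
  S→A: FOLLOW(A) ⊇ FOLLOW(S) ⊇ {$}; new: +{$}
  S→A b: FOLLOW(A) ⊇ FIRST(b) = {b}; new: +{b}
  FOLLOW(S)={$}  FOLLOW(A)={$,b}
iter 2: — fixpoint
  FOLLOW(S)={$}  FOLLOW(A)={$,b}

FOLLOW(A) = ["$", "b"]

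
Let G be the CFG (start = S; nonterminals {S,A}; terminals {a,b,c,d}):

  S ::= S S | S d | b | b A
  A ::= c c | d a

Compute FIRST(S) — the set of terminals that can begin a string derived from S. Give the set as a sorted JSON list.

FIRST iteration:
round 1:
  A via A→c c: +{c}
  A via A→d a: +{d}
  S via S→b: +{b}
  S: {b}  A: {c,d}
round 2: (no change)
  S: {b}  A: {c,d}

FIRST(S) = ["b"]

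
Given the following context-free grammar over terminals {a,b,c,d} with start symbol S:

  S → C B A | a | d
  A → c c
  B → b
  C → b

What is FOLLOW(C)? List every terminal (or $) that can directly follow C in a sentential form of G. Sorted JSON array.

FIRST iteration:
iter 1:
  A via A→c c: +{c}
  B via B→b: +{b}
  C via C→b: +{b}
  S via S→C B A: +{b}
  S via S→a: +{a}
  S via S→d: +{d}
  FIRST(S)={a,b,d}  FIRST(A)={c}  FIRST(B)={b}  FIRST(C)={b}
iter 2: — fixpoint
  FIRST(S)={a,b,d}  FIRST(A)={c}  FIRST(B)={b}  FIRST(C)={b}

Compute FOLLOW by fixpoint:
seed FOLLOW(S) with $
pass 1:
  S→C B A: FOLLOW(C) ⊇ FIRST(B) = {b}; new: +{b}
  S→C B A: FOLLOW(B) ⊇ FIRST(A) = {c}; new: +{c}
  S→C B A: FOLLOW(A) ⊇ FOLLOW(S) ⊇ {$}; new: +{$}
  S: {$}  A: {$}  B: {c}  C: {b}
pass 2: (stable)
  S: {$}  A: {$}  B: {c}  C: {b}

FOLLOW(C) = ["b"]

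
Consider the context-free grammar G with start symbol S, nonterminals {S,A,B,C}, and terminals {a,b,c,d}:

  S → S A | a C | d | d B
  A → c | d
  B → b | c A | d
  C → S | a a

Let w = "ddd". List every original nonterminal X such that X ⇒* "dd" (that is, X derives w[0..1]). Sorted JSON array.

Convert to CNF:
  S -> S A | T1 C | T2 B | d
  A -> c | d
  B -> T0 A | b | d
  C -> S A | T1 C | T1 T1 | T2 B | d
  T0 -> c
  T1 -> a
  T2 -> d

CYK fill, restricted to cells inside w[0..1]:
  T[0,0] 'd' = {A,B,C,S,T2}  orig:{A,B,C,S}
  T[1,1] 'd' = {A,B,C,S,T2}  orig:{A,B,C,S}
  T[0,1] 'dd' = {C,S}

Original NTs in T[0,1] deriving "dd": ["C", "S"]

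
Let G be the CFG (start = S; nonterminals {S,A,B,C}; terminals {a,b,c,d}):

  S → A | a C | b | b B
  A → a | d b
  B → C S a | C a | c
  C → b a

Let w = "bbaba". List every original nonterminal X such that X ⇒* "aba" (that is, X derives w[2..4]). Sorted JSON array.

Convert to CNF:
  S -> T0 T1 | T1 B | T2 C | a | b
  A -> T0 T1 | a
  B -> C T2 | C X3 | c
  C -> T1 T2
  T0 -> d
  T1 -> b
  T2 -> a
  X3 -> S T2

CYK table (by increasing span) — only the sub-triangle for w[2..4]:
  T[2,2] 'a' = {A,S,T2}  orig:{A,S}
  T[3,3] 'b' = {S,T1}  orig:{S}
  T[4,4] 'a' = {A,S,T2}  orig:{A,S}
  T[2,3] 'ab' = ∅
  T[3,4] 'ba' = {C,X3}  orig:{C}
  T[2,4] 'aba' = {S}

Original NTs in T[2,4] deriving "aba": ["S"]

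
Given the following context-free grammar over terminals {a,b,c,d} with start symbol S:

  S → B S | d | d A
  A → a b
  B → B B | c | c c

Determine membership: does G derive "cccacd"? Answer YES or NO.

Convert to CNF:
  S -> B S | T3 A | d
  A -> T0 T1
  B -> B B | T2 T2 | c
  T0 -> a
  T1 -> b
  T2 -> c
  T3 -> d

CYK fill:
  cell(0,0) c: {B,T2}  orig:{B}
  cell(1,1) c: {B,T2}  orig:{B}
  cell(2,2) c: {B,T2}  orig:{B}
  cell(3,3) a: {T0}  orig:{}
  cell(4,4) c: {B,T2}  orig:{B}
  cell(5,5) d: {S,T3}  orig:{S}
  cell(0,1) cc: {B}
  cell(1,2) cc: {B}
  cell(2,3) ca: ∅
  cell(3,4) ac: ∅
  cell(4,5) cd: {S}
  cell(0,2) ccc: {B}
  cell(1,3) cca: ∅
  cell(2,4) cac: ∅
  cell(3,5) acd: ∅
  cell(0,3) ccca: ∅
  cell(1,4) ccac: ∅
  cell(2,5) cacd: ∅
  cell(0,4) cccac: ∅
  cell(1,5) ccacd: ∅
  cell(0,5) cccacd: ∅

S ∉ T[0,5] ⇒ NO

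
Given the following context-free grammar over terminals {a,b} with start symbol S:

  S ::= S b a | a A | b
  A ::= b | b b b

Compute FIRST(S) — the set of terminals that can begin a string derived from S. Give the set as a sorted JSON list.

Compute FIRST by fixpoint:
round 1:
  A via A→b: +{b}
  S via S→a A: +{a}
  S via S→b: +{b}
  FIRST[S]={a,b}  FIRST[A]={b}
round 2: done
  FIRST[S]={a,b}  FIRST[A]={b}

FIRST(S) = ["a", "b"]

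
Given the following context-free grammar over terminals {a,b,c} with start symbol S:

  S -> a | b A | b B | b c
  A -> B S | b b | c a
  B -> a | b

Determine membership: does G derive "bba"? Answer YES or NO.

Convert to CNF:
  S -> T0 A | T0 B | T0 T1 | a
  A -> B S | T0 T0 | T1 T2
  B -> a | b
  T0 -> b
  T1 -> c
  T2 -> a

CYK fill:
  cell(0,0) b: {B,T0}  orig:{B}
  cell(1,1) b: {B,T0}  orig:{B}
  cell(2,2) a: {B,S,T2}  orig:{B,S}
  cell(0,1) bb: {A,S}
  cell(1,2) ba: {A,S}
  cell(0,2) bba: {A,S}

S ∈ T[0,2] ⇒ YES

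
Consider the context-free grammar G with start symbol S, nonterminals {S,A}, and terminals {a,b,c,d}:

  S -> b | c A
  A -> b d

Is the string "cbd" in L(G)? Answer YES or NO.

Convert to CNF:
  S -> T2 A | b
  A -> T0 T1
  T0 -> b
  T1 -> d
  T2 -> c

CYK fill:
  cell(0,0) c: {T2}  orig:{}
  cell(1,1) b: {S,T0}  orig:{S}
  cell(2,2) d: {T1}  orig:{}
  cell(0,1) cb: ∅
  cell(1,2) bd: {A}
  cell(0,2) cbd: {S}

S ∈ T[0,2] ⇒ YES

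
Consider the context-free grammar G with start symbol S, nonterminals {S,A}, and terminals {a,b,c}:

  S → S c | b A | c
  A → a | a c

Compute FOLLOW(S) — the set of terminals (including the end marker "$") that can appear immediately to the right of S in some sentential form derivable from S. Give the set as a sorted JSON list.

FIRST sets, iterate to fixpoint:
[1]
  A via A→a: +{a}
  S via S→b A: +{b}
  S via S→c: +{c}
  S: {b,c}  A: {a}
[2] — fixpoint
  S: {b,c}  A: {a}

FOLLOW sets:
FOLLOW(S) := {$}
iter 1:
  S→S c: FOLLOW(S) ⊇ FIRST(c) = {c}; new: +{c}
  S→b A: FOLLOW(A) ⊇ FOLLOW(S) ⊇ {$,c}; new: +{$,c}
  S: {$,c}  A: {$,c}
iter 2: (stable)
  S: {$,c}  A: {$,c}

FOLLOW(S) = ["$", "c"]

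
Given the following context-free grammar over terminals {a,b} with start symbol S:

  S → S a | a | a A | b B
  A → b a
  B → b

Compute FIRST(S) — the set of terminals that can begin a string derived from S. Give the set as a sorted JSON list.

Compute FIRST by fixpoint:
[1]
  A via A→b a: +{b}
  B via B→b: +{b}
  S via S→a: +{a}
  S via S→b B: +{b}
  FIRST(S)={a,b}  FIRST(A)={b}  FIRST(B)={b}
[2] (stable)
  FIRST(S)={a,b}  FIRST(A)={b}  FIRST(B)={b}

FIRST(S) = ["a", "b"]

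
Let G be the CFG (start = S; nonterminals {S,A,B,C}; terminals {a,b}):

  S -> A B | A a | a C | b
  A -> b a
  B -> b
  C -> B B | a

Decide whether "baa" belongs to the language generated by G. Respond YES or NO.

Convert to CNF:
  S -> A B | A T1 | T1 C | b
  A -> T0 T1
  B -> b
  C -> B B | a
  T0 -> b
  T1 -> a

CYK table (by increasing span):
  cell(0,0) b: {B,S,T0}  orig:{B,S}
  cell(1,1) a: {C,T1}  orig:{C}
  cell(2,2) a: {C,T1}  orig:{C}
  cell(0,1) ba: {A}
  cell(1,2) aa: {S}
  cell(0,2) baa: {S}

S ∈ T[0,2] ⇒ YES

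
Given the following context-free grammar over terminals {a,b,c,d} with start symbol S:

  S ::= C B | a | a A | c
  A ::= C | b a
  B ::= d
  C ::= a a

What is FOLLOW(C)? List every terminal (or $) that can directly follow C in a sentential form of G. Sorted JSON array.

FIRST sets, iterate to fixpoint:
iter 1:
  A via A→b a: +{b}
  B via B→d: +{d}
  C via C→a a: +{a}
  S via S→C B: +{a}
  S via S→c: +{c}
  FIRST(S)={a,c}  FIRST(A)={b}  FIRST(B)={d}  FIRST(C)={a}
iter 2:
  A via A→C: +{a}
  FIRST(S)={a,c}  FIRST(A)={a,b}  FIRST(B)={d}  FIRST(C)={a}
iter 3: (no change)
  FIRST(S)={a,c}  FIRST(A)={a,b}  FIRST(B)={d}  FIRST(C)={a}

FOLLOW iteration:
seed FOLLOW(S) with $
pass 1:
  S→C B: FOLLOW(C) ⊇ FIRST(B) = {d}; new: +{d}
  S→C B: FOLLOW(B) ⊇ FOLLOW(S) ⊇ {$}; new: +{$}
  S→a A: FOLLOW(A) ⊇ FOLLOW(S) ⊇ {$}; new: +{$}
  FOLLOW[S]={$}  FOLLOW[A]={$}  FOLLOW[B]={$}  FOLLOW[C]={d}
pass 2:
  A→C: FOLLOW(C) ⊇ FOLLOW(A) ⊇ {$}; new: +{$}
  FOLLOW[S]={$}  FOLLOW[A]={$}  FOLLOW[B]={$}  FOLLOW[C]={$,d}
pass 3: (no change)
  FOLLOW[S]={$}  FOLLOW[A]={$}  FOLLOW[B]={$}  FOLLOW[C]={$,d}

FOLLOW(C) = ["$", "d"]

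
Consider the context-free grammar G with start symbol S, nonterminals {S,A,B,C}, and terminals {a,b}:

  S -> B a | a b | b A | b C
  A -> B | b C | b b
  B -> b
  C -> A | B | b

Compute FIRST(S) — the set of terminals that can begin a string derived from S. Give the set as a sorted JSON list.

Compute FIRST by fixpoint:
pass 1:
  A via A→b C: +{b}
  B via B→b: +{b}
  C via C→A: +{b}
  S via S→B a: +{b}
  S via S→a b: +{a}
  S: {a,b}  A: {b}  B: {b}  C: {b}
pass 2: (stable)
  S: {a,b}  A: {b}  B: {b}  C: {b}

FIRST(S) = ["a", "b"]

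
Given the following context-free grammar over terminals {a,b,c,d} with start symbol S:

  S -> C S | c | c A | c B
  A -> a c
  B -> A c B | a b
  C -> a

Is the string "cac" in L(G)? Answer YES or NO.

CNF form of G:
  S -> C S | T1 A | T1 B | c
  A -> T0 T1
  B -> A X3 | T0 T2
  C -> a
  T0 -> a
  T1 -> c
  T2 -> b
  X3 -> T1 B

CYK table (by increasing span):
  T[0,0] 'c' = {S,T1}  orig:{S}
  T[1,1] 'a' = {C,T0}  orig:{C}
  T[2,2] 'c' = {S,T1}  orig:{S}
  T[0,1] 'ca' = ∅
  T[1,2] 'ac' = {A,S}
  T[0,2] 'cac' = {S}

S ∈ T[0,2] ⇒ YES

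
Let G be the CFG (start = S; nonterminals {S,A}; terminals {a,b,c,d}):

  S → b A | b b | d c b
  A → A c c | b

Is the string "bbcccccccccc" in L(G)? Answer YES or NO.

CNF form of G:
  S -> T1 A | T1 T1 | T2 X4
  A -> A X3 | b
  T0 -> c
  T1 -> b
  T2 -> d
  X3 -> T0 T0
  X4 -> T0 T1

CYK fill:
  [0..0]={A,T1}  "b"  orig:{A}
  [1..1]={A,T1}  "b"  orig:{A}
  [2..2]={T0}  "c"  orig:{}
  [3..3]={T0}  "c"  orig:{}
  [4..4]={T0}  "c"  orig:{}
  [5..5]={T0}  "c"  orig:{}
  [6..6]={T0}  "c"  orig:{}
  [7..7]={T0}  "c"  orig:{}
  [8..8]={T0}  "c"  orig:{}
  [9..9]={T0}  "c"  orig:{}
  [10..10]={T0}  "c"  orig:{}
  [11..11]={T0}  "c"  orig:{}
  [0..1]={S}  "bb"
  [1..2]=∅  "bc"
  [2..3]={X3}  "cc"  orig:{}
  [3..4]={X3}  "cc"  orig:{}
  [4..5]={X3}  "cc"  orig:{}
  [5..6]={X3}  "cc"  orig:{}
  [6..7]={X3}  "cc"  orig:{}
  [7..8]={X3}  "cc"  orig:{}
  [8..9]={X3}  "cc"  orig:{}
  [9..10]={X3}  "cc"  orig:{}
  [10..11]={X3}  "cc"  orig:{}
  [0..2]=∅  "bbc"
  [1..3]={A}  "bcc"
  [2..4]=∅  "ccc"
  [3..5]=∅  "ccc"
  [4..6]=∅  "ccc"
  [5..7]=∅  "ccc"
  [6..8]=∅  "ccc"
  [7..9]=∅  "ccc"
  [8..10]=∅  "ccc"
  [9..11]=∅  "ccc"
  [0..3]={S}  "bbcc"
  [1..4]=∅  "bccc"
  [2..5]=∅  "cccc"
  [3..6]=∅  "cccc"
  [4..7]=∅  "cccc"
  [5..8]=∅  "cccc"
  [6..9]=∅  "cccc"
  [7..10]=∅  "cccc"
  [8..11]=∅  "cccc"
  [0..4]=∅  "bbccc"
  [1..5]={A}  "bcccc"
  [2..6]=∅  "ccccc"
  [3..7]=∅  "ccccc"
  [4..8]=∅  "ccccc"
  [5..9]=∅  "ccccc"
  [6..10]=∅  "ccccc"
  [7..11]=∅  "ccccc"
  [0..5]={S}  "bbcccc"
  [1..6]=∅  "bccccc"
  [2..7]=∅  "cccccc"
  [3..8]=∅  "cccccc"
  [4..9]=∅  "cccccc"
  [5..10]=∅  "cccccc"
  [6..11]=∅  "cccccc"
  [0..6]=∅  "bbccccc"
  [1..7]={A}  "bcccccc"
  [2..8]=∅  "ccccccc"
  [3..9]=∅  "ccccccc"
  [4..10]=∅  "ccccccc"
  [5..11]=∅  "ccccccc"
  [0..7]={S}  "bbcccccc"
  [1..8]=∅  "bccccccc"
  [2..9]=∅  "cccccccc"
  [3..10]=∅  "cccccccc"
  [4..11]=∅  "cccccccc"
  [0..8]=∅  "bbccccccc"
  [1..9]={A}  "bcccccccc"
  [2..10]=∅  "ccccccccc"
  [3..11]=∅  "ccccccccc"
  [0..9]={S}  "bbcccccccc"
  [1..10]=∅  "bccccccccc"
  [2..11]=∅  "cccccccccc"
  [0..10]=∅  "bbccccccccc"
  [1..11]={A}  "bcccccccccc"
  [0..11]={S}  "bbcccccccccc"

S ∈ T[0,11] ⇒ YES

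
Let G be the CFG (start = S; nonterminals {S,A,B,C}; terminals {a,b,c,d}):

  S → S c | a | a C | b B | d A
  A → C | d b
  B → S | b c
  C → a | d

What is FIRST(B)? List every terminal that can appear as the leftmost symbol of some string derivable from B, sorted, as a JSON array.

Compute FIRST by fixpoint:
iter 1:
  A via A→d b: +{d}
  B via B→b c: +{b}
  C via C→a: +{a}
  C via C→d: +{d}
  S via S→a: +{a}
  S via S→b B: +{b}
  S via S→d A: +{d}
  S: {a,b,d}  A: {d}  B: {b}  C: {a,d}
iter 2:
  A via A→C: +{a}
  B via B→S: +{a,d}
  S: {a,b,d}  A: {a,d}  B: {a,b,d}  C: {a,d}
iter 3: (no change)
  S: {a,b,d}  A: {a,d}  B: {a,b,d}  C: {a,d}

FIRST(B) = ["a", "b", "d"]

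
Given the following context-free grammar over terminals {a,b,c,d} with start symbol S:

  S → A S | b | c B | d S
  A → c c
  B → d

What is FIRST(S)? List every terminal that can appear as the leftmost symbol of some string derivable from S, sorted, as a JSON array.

FIRST iteration:
iter 1:
  A via A→c c: +{c}
  B via B→d: +{d}
  S via S→A S: +{c}
  S via S→b: +{b}
  S via S→d S: +{d}
  S: {b,c,d}  A: {c}  B: {d}
iter 2: (stable)
  S: {b,c,d}  A: {c}  B: {d}

FIRST(S) = ["b", "c", "d"]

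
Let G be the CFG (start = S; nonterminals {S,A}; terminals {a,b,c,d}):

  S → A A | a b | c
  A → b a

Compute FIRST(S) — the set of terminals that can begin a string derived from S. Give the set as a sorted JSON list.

FIRST sets, iterate to fixpoint:
round 1:
  A via A→b a: +{b}
  S via S→A A: +{b}
  S via S→a b: +{a}
  S via S→c: +{c}
  S: {a,b,c}  A: {b}
round 2: (no change)
  S: {a,b,c}  A: {b}

FIRST(S) = ["a", "b", "c"]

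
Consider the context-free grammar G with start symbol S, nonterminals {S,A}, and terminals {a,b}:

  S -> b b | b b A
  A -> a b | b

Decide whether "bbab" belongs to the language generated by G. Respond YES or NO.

Convert to CNF:
  S -> T1 T1 | T1 X2
  A -> T0 T1 | b
  T0 -> a
  T1 -> b
  X2 -> T1 A

CYK fill:
  [0..0]={A,T1}  "b"  orig:{A}
  [1..1]={A,T1}  "b"  orig:{A}
  [2..2]={T0}  "a"  orig:{}
  [3..3]={A,T1}  "b"  orig:{A}
  [0..1]={S,X2}  "bb"  orig:{S}
  [1..2]=∅  "ba"
  [2..3]={A}  "ab"
  [0..2]=∅  "bba"
  [1..3]={X2}  "bab"  orig:{}
  [0..3]={S}  "bbab"

S ∈ T[0,3] ⇒ YES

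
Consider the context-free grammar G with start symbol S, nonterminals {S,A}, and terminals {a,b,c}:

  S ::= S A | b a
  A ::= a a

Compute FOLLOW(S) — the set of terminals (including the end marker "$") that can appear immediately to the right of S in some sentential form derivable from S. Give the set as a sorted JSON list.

FIRST sets, iterate to fixpoint:
iter 1:
  A via A→a a: +{a}
  S via S→b a: +{b}
  S: {b}  A: {a}
iter 2: (no change)
  S: {b}  A: {a}

Compute FOLLOW by fixpoint:
initialize: $ ∈ FOLLOW(S)
round 1:
  S→S A: FOLLOW(S) ⊇ FIRST(A) = {a}; new: +{a}
  S→S A: FOLLOW(A) ⊇ FOLLOW(S) ⊇ {$,a}; new: +{$,a}
  S: {$,a}  A: {$,a}
round 2: done
  S: {$,a}  A: {$,a}

FOLLOW(S) = ["$", "a"]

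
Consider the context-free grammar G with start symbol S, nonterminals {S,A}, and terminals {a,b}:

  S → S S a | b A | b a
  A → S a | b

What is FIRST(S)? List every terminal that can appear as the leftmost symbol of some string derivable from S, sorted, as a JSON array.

FIRST sets, iterate to fixpoint:
[1]
  A via A→b: +{b}
  S via S→b A: +{b}
  S: {b}  A: {b}
[2] — fixpoint
  S: {b}  A: {b}

FIRST(S) = ["b"]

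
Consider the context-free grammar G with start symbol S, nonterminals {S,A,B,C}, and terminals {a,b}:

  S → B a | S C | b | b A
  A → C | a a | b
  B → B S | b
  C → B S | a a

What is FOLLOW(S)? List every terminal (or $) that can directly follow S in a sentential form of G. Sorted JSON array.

Compute FIRST by fixpoint:
[1]
  A via A→a a: +{a}
  A via A→b: +{b}
  B via B→b: +{b}
  C via C→B S: +{b}
  C via C→a a: +{a}
  S via S→B a: +{b}
  FIRST(S)={b}  FIRST(A)={a,b}  FIRST(B)={b}  FIRST(C)={a,b}
[2] (no change)
  FIRST(S)={b}  FIRST(A)={a,b}  FIRST(B)={b}  FIRST(C)={a,b}

FOLLOW sets:
seed FOLLOW(S) with $
[1]
  B→B S: FOLLOW(B) ⊇ FIRST(S) = {b}; new: +{b}
  B→B S: FOLLOW(S) ⊇ FOLLOW(B) ⊇ {b}; new: +{b}
  S→B a: FOLLOW(B) ⊇ FIRST(a) = {a}; new: +{a}
  S→S C: FOLLOW(S) ⊇ FIRST(C) = {a,b}; new: +{a}
  S→S C: FOLLOW(C) ⊇ FOLLOW(S) ⊇ {$,a,b}; new: +{$,a,b}
  S→b A: FOLLOW(A) ⊇ FOLLOW(S) ⊇ {$,a,b}; new: +{$,a,b}
  FOLLOW(S)={$,a,b}  FOLLOW(A)={$,a,b}  FOLLOW(B)={a,b}  FOLLOW(C)={$,a,b}
[2] done
  FOLLOW(S)={$,a,b}  FOLLOW(A)={$,a,b}  FOLLOW(B)={a,b}  FOLLOW(C)={$,a,b}

FOLLOW(S) = ["$", "a", "b"]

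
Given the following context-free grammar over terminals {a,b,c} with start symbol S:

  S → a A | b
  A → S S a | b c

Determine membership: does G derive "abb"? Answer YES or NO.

CNF form of G:
  S -> T0 A | b
  A -> S X3 | T1 T2
  T0 -> a
  T1 -> b
  T2 -> c
  X3 -> S T0

CYK fill:
  cell(0,0) a: {T0}  orig:{}
  cell(1,1) b: {S,T1}  orig:{S}
  cell(2,2) b: {S,T1}  orig:{S}
  cell(0,1) ab: ∅
  cell(1,2) bb: ∅
  cell(0,2) abb: ∅

S ∉ T[0,2] ⇒ NO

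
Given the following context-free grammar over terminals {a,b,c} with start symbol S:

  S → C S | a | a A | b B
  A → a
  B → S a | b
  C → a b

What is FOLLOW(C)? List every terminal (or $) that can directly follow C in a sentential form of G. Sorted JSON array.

FIRST sets, iterate to fixpoint:
[1]
  A via A→a: +{a}
  B via B→b: +{b}
  C via C→a b: +{a}
  S via S→C S: +{a}
  S via S→b B: +{b}
  FIRST(S)={a,b}  FIRST(A)={a}  FIRST(B)={b}  FIRST(C)={a}
[2]
  B via B→S a: +{a}
  FIRST(S)={a,b}  FIRST(A)={a}  FIRST(B)={a,b}  FIRST(C)={a}
[3] — fixpoint
  FIRST(S)={a,b}  FIRST(A)={a}  FIRST(B)={a,b}  FIRST(C)={a}

FOLLOW sets:
initialize: $ ∈ FOLLOW(S)
[1]
  B→S a: FOLLOW(S) ⊇ FIRST(a) = {a}; new: +{a}
  S→C S: FOLLOW(C) ⊇ FIRST(S) = {a,b}; new: +{a,b}
  S→a A: FOLLOW(A) ⊇ FOLLOW(S) ⊇ {$,a}; new: +{$,a}
  S→b B: FOLLOW(B) ⊇ FOLLOW(S) ⊇ {$,a}; new: +{$,a}
  S: {$,a}  A: {$,a}  B: {$,a}  C: {a,b}
[2] (stable)
  S: {$,a}  A: {$,a}  B: {$,a}  C: {a,b}

FOLLOW(C) = ["a", "b"]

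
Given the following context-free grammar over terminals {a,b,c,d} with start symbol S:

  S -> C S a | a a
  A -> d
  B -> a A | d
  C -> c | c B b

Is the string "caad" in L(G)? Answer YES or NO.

CNF form of G:
  S -> C X4 | T0 T0
  A -> d
  B -> T0 A | d
  C -> T1 X3 | c
  T0 -> a
  T1 -> c
  T2 -> b
  X3 -> B T2
  X4 -> S T0

CYK table (by increasing span):
  cell(0,0) c: {C,T1}  orig:{C}
  cell(1,1) a: {T0}  orig:{}
  cell(2,2) a: {T0}  orig:{}
  cell(3,3) d: {A,B}
  cell(0,1) ca: ∅
  cell(1,2) aa: {S}
  cell(2,3) ad: {B}
  cell(0,2) caa: ∅
  cell(1,3) aad: ∅
  cell(0,3) caad: ∅

S ∉ T[0,3] ⇒ NO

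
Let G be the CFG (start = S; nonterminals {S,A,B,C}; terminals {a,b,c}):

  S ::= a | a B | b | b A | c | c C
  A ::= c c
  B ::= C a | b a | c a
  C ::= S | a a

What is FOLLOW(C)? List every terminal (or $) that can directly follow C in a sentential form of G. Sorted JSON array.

Compute FIRST by fixpoint:
[1]
  A via A→c c: +{c}
  B via B→b a: +{b}
  B via B→c a: +{c}
  C via C→a a: +{a}
  S via S→a: +{a}
  S via S→b: +{b}
  S via S→c: +{c}
  FIRST(S)={a,b,c}  FIRST(A)={c}  FIRST(B)={b,c}  FIRST(C)={a}
[2]
  B via B→C a: +{a}
  C via C→S: +{b,c}
  FIRST(S)={a,b,c}  FIRST(A)={c}  FIRST(B)={a,b,c}  FIRST(C)={a,b,c}
[3] done
  FIRST(S)={a,b,c}  FIRST(A)={c}  FIRST(B)={a,b,c}  FIRST(C)={a,b,c}

FOLLOW iteration:
initialize: $ ∈ FOLLOW(S)
iter 1:
  B→C a: FOLLOW(C) ⊇ FIRST(a) = {a}; new: +{a}
  C→S: FOLLOW(S) ⊇ FOLLOW(C) ⊇ {a}; new: +{a}
  S→a B: FOLLOW(B) ⊇ FOLLOW(S) ⊇ {$,a}; new: +{$,a}
  S→b A: FOLLOW(A) ⊇ FOLLOW(S) ⊇ {$,a}; new: +{$,a}
  S→c C: FOLLOW(C) ⊇ FOLLOW(S) ⊇ {$,a}; new: +{$}
  S: {$,a}  A: {$,a}  B: {$,a}  C: {$,a}
iter 2: (stable)
  S: {$,a}  A: {$,a}  B: {$,a}  C: {$,a}

FOLLOW(C) = ["$", "a"]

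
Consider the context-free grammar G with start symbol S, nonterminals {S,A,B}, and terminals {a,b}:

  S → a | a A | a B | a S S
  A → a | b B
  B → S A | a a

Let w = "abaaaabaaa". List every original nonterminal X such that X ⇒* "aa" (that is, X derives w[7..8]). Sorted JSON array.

CNF form of G:
  S -> T1 A | T1 B | T1 X2 | a
  A -> T0 B | a
  B -> S A | T1 T1
  T0 -> b
  T1 -> a
  X2 -> S S

CYK table (by increasing span) (cells [i..j] with 7 ≤ i ≤ j ≤ 8 only):
  cell(7,7) a: {A,S,T1}  orig:{A,S}
  cell(8,8) a: {A,S,T1}  orig:{A,S}
  cell(7,8) aa: {B,S,X2}  orig:{B,S}

Original NTs in T[7,8] deriving "aa": ["B", "S"]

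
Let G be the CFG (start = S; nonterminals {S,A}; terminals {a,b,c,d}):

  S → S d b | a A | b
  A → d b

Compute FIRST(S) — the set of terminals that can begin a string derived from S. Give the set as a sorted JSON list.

Compute FIRST by fixpoint:
round 1:
  A via A→d b: +{d}
  S via S→a A: +{a}
  S via S→b: +{b}
  S: {a,b}  A: {d}
round 2: (stable)
  S: {a,b}  A: {d}

FIRST(S) = ["a", "b"]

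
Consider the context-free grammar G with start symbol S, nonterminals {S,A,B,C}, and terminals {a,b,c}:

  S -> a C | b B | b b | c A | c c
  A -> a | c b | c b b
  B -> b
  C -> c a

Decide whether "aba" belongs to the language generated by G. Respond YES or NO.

Convert to CNF:
  S -> T0 A | T0 T0 | T1 B | T1 T1 | T2 C
  A -> T0 T1 | T0 X3 | a
  B -> b
  C -> T0 T2
  T0 -> c
  T1 -> b
  T2 -> a
  X3 -> T1 T1

CYK table (by increasing span):
  [0..0]={A,T2}  "a"  orig:{A}
  [1..1]={B,T1}  "b"  orig:{B}
  [2..2]={A,T2}  "a"  orig:{A}
  [0..1]=∅  "ab"
  [1..2]=∅  "ba"
  [0..2]=∅  "aba"

S ∉ T[0,2] ⇒ NO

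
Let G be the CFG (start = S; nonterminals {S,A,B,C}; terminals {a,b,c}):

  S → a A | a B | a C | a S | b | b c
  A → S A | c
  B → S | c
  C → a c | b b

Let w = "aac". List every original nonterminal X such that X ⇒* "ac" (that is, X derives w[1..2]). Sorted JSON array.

CNF form of G:
  S -> T0 A | T0 B | T0 C | T0 S | T1 T2 | b
  A -> S A | c
  B -> T0 A | T0 B | T0 C | T0 S | T1 T2 | b | c
  C -> T0 T2 | T1 T1
  T0 -> a
  T1 -> b
  T2 -> c

Fill CYK table bottom-up (cells [i..j] with 1 ≤ i ≤ j ≤ 2 only):
  T[1,1] 'a' = {T0}  orig:{}
  T[2,2] 'c' = {A,B,T2}  orig:{A,B}
  T[1,2] 'ac' = {B,C,S}

Original NTs in T[1,2] deriving "ac": ["B", "C", "S"]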